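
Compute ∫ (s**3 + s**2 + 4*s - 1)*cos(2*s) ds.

Use integration by parts with u = s**3 + s**2 + 4*s - 1, dv = cos(2*s) ds, so v = sin(2*s)/2.
Apply parts 3 times (tabular method): alternate signs, differentiate u down to 0, integrate dv up.

s**3*sin(2*s)/2 + s**2*sin(2*s)/2 + 3*s**2*cos(2*s)/4 + 5*s*sin(2*s)/4 + s*cos(2*s)/2 - 3*sin(2*s)/4 + 5*cos(2*s)/8 + C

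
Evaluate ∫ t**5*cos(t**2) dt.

t**4*sin(t**2)/2 + t**2*cos(t**2) - sin(t**2) + C

Let u = t², du = 2t dt; rewrite as (1/2)∫ u^2·cos(1u) du.
Now integrate by parts 2 times.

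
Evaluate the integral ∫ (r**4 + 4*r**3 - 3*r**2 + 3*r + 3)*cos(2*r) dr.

Use integration by parts with u = r**4 + 4*r**3 - 3*r**2 + 3*r + 3, dv = cos(2*r) dr, so v = sin(2*r)/2.
Apply parts 4 times (tabular method): alternate signs, differentiate u down to 0, integrate dv up.

r**4*sin(2*r)/2 + 2*r**3*sin(2*r) + r**3*cos(2*r) - 3*r**2*sin(2*r) + 3*r**2*cos(2*r) - 3*r*sin(2*r)/2 - 3*r*cos(2*r) + 3*sin(2*r) - 3*cos(2*r)/4 + C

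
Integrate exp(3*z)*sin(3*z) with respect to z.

Let I denote the integral. Integrate by parts with u = sin(3*z), dv = exp(3*z) dz, so v = exp(3*z)/3: I = exp(3*z)*sin(3*z)/3 − ∫ exp(3*z)*cos(3*z) dz.
Apply parts again with u = cos(3*z), dv = exp(3*z) dz: ∫ exp(3*z)*cos(3*z) dz = exp(3*z)*cos(3*z)/3 + I. Substituting back brings back I: I = exp(3*z)*sin(3*z)/3 - exp(3*z)*cos(3*z)/3 − I.
Solving for I: (1 + 1)·I equals the remaining terms, so I = (1/2)·(exp(3*z)*sin(3*z)/3 - exp(3*z)*cos(3*z)/3).

exp(3*z)*sin(3*z)/6 - exp(3*z)*cos(3*z)/6 + C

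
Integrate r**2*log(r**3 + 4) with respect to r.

Let u = r**3 + 4, so du = (3*r**2) dr.
The integral becomes (1/3)·∫ log(u) du; integrate by parts with u′=log(u), dv′=du.

r**3*log(r**3 + 4)/3 - r**3/3 + 4*log(r**3 + 4)/3 + C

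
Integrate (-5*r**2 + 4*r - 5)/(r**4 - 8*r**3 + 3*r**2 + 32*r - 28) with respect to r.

Factor the denominator: (r - 7)*(r - 2)*(r - 1)*(r + 2).
Partial-fraction decomposition: 11/(36*(r + 2)) - 1/(3*(r - 1)) + 17/(20*(r - 2)) - 37/(45*(r - 7)).
Integrate each term: A/(r−a) contributes A·log|r−a|.

-37*log(r - 7)/45 + 17*log(r - 2)/20 - log(r - 1)/3 + 11*log(r + 2)/36 + C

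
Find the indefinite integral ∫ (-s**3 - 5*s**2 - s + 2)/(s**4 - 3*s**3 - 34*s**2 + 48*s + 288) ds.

Factor the denominator: (s - 6)*(s - 4)*(s + 3)*(s + 4).
Partial-fraction decomposition: 1/(8*(s + 4)) - 13/(63*(s + 3)) + 73/(56*(s - 4)) - 20/(9*(s - 6)).
Integrate each term: A/(s−a) contributes A·log|s−a|.

-20*log(s - 6)/9 + 73*log(s - 4)/56 - 13*log(s + 3)/63 + log(s + 4)/8 + C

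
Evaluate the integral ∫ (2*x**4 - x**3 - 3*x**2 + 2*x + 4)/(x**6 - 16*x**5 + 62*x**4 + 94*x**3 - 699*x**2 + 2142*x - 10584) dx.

Factor the denominator: (x - 7)**2*(x - 6)*(x + 4)*(x**2 + 9).
Partial-fraction decomposition: -(45509*x + 132789)/(1892250*(x**2 + 9)) - 262/(15125*(x + 4)) + 1142/(225*(x - 6)) - 1024567/(203522*(x - 7)) + 2165/(319*(x - 7)**2).
Integrate each term; A/(x−a) gives A·log|x−a|; the (Bx+D)/(x²+p²) term gives a log and an atan.

-1024567*log(x - 7)/203522 + 1142*log(x - 6)/225 - 262*log(x + 4)/15125 - 45509*log(x**2 + 9)/3784500 - 44263*atan(x/3)/1892250 - 2165/(319*x - 2233) + C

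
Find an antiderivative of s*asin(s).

Use integration by parts with u = arcsin(s), dv = s ds.
Then du = 1/sqrt(-s**2 + 1) ds.

s**2*asin(s)/2 + s*sqrt(-s**2 + 1)/4 - asin(s)/4 + C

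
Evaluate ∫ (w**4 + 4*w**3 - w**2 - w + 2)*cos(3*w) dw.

w**4*sin(3*w)/3 + 4*w**3*sin(3*w)/3 + 4*w**3*cos(3*w)/9 - 7*w**2*sin(3*w)/9 + 4*w**2*cos(3*w)/3 - 11*w*sin(3*w)/9 - 14*w*cos(3*w)/27 + 68*sin(3*w)/81 - 11*cos(3*w)/27 + C

Use integration by parts with u = w**4 + 4*w**3 - w**2 - w + 2, dv = cos(3*w) dw, so v = sin(3*w)/3.
Apply parts 4 times (tabular method): alternate signs, differentiate u down to 0, integrate dv up.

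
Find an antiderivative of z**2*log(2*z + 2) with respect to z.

Use integration by parts with u = log(2*z + 2), dv = z**2 dz.
Then du = 2/(2*z + 2) dz and v = z**3/3.

z**3*log(2*z + 2)/3 - z**3/9 + z**2/6 - z/3 + log(z + 1)/3 + C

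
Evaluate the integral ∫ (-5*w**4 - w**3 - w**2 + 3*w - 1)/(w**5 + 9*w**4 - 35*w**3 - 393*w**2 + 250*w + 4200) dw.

Factor the denominator: (w - 5)*(w - 4)*(w + 5)*(w + 6)*(w + 7).
Partial-fraction decomposition: -3911/(88*(w + 7)) + 6319/(110*(w + 6)) - 3041/(180*(w + 5)) + 1349/(990*(w - 4)) - 1087/(440*(w - 5)).
Integrate each term: A/(w−a) contributes A·log|w−a|.

-1087*log(w - 5)/440 + 1349*log(w - 4)/990 - 3041*log(w + 5)/180 + 6319*log(w + 6)/110 - 3911*log(w + 7)/88 + C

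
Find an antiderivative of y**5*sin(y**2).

Let u = y², du = 2y dy; rewrite as (1/2)∫ u^2·sin(1u) du.
Now integrate by parts 2 times.

-y**4*cos(y**2)/2 + y**2*sin(y**2) + cos(y**2) + C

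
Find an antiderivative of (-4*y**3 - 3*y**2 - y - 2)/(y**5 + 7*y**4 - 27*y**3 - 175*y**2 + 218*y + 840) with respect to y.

-155*log(y - 4)/297 + 7*log(y - 3)/20 + 2*log(y + 2)/45 - 107*log(y + 5)/108 + 123*log(y + 7)/110 + C

Factor the denominator: (y - 4)*(y - 3)*(y + 2)*(y + 5)*(y + 7).
Partial-fraction decomposition: 123/(110*(y + 7)) - 107/(108*(y + 5)) + 2/(45*(y + 2)) + 7/(20*(y - 3)) - 155/(297*(y - 4)).
Integrate each term: A/(y−a) contributes A·log|y−a|.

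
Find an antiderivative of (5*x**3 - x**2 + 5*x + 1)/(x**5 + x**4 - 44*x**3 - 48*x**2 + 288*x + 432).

1075*log(x - 6)/2304 - 142*log(x - 3)/675 + 2601*log(x + 2)/6400 - 1145*log(x + 6)/1728 + 53/(160*x + 320) + C

Factor the denominator: (x - 6)*(x - 3)*(x + 2)**2*(x + 6).
Partial-fraction decomposition: -1145/(1728*(x + 6)) + 2601/(6400*(x + 2)) - 53/(160*(x + 2)**2) - 142/(675*(x - 3)) + 1075/(2304*(x - 6)).
Integrate each term; A/(x−a) gives A·log|x−a|; A/(x−a)² gives −A/(x−a).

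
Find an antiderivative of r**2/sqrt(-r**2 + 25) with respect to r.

Substitute r = 5·sin(θ), so dr = 5·cos(θ) dθ and the radical becomes sqrt(-r**2 + 25) = 5·cos(θ) by the Pythagorean identity.
Integrate the resulting trig expression in θ, then back-substitute θ = asin(r/5), sin(θ) = r/5, cos(θ) = sqrt(-r**2 + 25)/5 (absorbing any constant into C).

-r*sqrt(-r**2 + 25)/2 + 25*asin(r/5)/2 + C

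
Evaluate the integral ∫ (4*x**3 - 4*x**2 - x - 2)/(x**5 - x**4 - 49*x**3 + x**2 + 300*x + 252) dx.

Factor the denominator: (x - 7)*(x - 3)*(x + 1)*(x + 2)*(x + 6).
Partial-fraction decomposition: -251/(585*(x + 6)) + 4/(15*(x + 2)) - 9/(160*(x + 1)) - 67/(720*(x - 3)) + 389/(1248*(x - 7)).
Integrate each term: A/(x−a) contributes A·log|x−a|.

389*log(x - 7)/1248 - 67*log(x - 3)/720 - 9*log(x + 1)/160 + 4*log(x + 2)/15 - 251*log(x + 6)/585 + C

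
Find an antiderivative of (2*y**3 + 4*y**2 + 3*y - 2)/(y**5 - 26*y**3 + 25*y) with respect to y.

Factor the denominator: y*(y - 5)*(y - 1)*(y + 1)*(y + 5).
Partial-fraction decomposition: -167/(1200*(y + 5)) + 1/(16*(y + 1)) - 7/(48*(y - 1)) + 121/(400*(y - 5)) - 2/(25*y).
Integrate each term: A/(y−a) contributes A·log|y−a|.

-2*log(y)/25 + 121*log(y - 5)/400 - 7*log(y - 1)/48 + log(y + 1)/16 - 167*log(y + 5)/1200 + C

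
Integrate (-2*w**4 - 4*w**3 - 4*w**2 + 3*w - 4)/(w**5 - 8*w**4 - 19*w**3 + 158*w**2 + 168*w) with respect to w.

-log(w)/42 - 6353*log(w - 7)/616 + 1793*log(w - 6)/210 + 3*log(w + 1)/56 - 14*log(w + 4)/55 + C

Factor the denominator: w*(w - 7)*(w - 6)*(w + 1)*(w + 4).
Partial-fraction decomposition: -14/(55*(w + 4)) + 3/(56*(w + 1)) + 1793/(210*(w - 6)) - 6353/(616*(w - 7)) - 1/(42*w).
Integrate each term: A/(w−a) contributes A·log|w−a|.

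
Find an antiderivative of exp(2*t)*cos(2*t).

Let I denote the integral. Integrate by parts with u = cos(2*t), dv = exp(2*t) dt, so v = exp(2*t)/2: I = exp(2*t)*cos(2*t)/2 + ∫ exp(2*t)*sin(2*t) dt.
Apply parts again with u = sin(2*t), dv = exp(2*t) dt: ∫ exp(2*t)*sin(2*t) dt = exp(2*t)*sin(2*t)/2 − I. Substituting back brings back I: I = exp(2*t)*sin(2*t)/2 + exp(2*t)*cos(2*t)/2 − I.
Solving for I: (1 + 1)·I equals the remaining terms, so I = (1/2)·(exp(2*t)*sin(2*t)/2 + exp(2*t)*cos(2*t)/2).

exp(2*t)*sin(2*t)/4 + exp(2*t)*cos(2*t)/4 + C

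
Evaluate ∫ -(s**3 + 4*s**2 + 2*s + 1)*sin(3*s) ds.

s**3*cos(3*s)/3 - s**2*sin(3*s)/3 + 4*s**2*cos(3*s)/3 - 8*s*sin(3*s)/9 + 4*s*cos(3*s)/9 - 4*sin(3*s)/27 + cos(3*s)/27 + C

Use integration by parts with u = s**3 + 4*s**2 + 2*s + 1, dv = -sin(3*s) ds, so v = cos(3*s)/3.
Apply parts 3 times (tabular method): alternate signs, differentiate u down to 0, integrate dv up.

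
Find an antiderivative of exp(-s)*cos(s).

exp(-s)*sin(s)/2 - exp(-s)*cos(s)/2 + C

Let I denote the integral. Integrate by parts with u = cos(s), dv = exp(-s) ds, so v = -exp(-s): I = -exp(-s)*cos(s) − ∫ exp(-s)*sin(s) ds.
Apply parts again with u = sin(s), dv = exp(-s) ds: ∫ exp(-s)*sin(s) ds = -exp(-s)*sin(s) + I. Substituting back brings back I: I = exp(-s)*sin(s) - exp(-s)*cos(s) − I.
Solving for I: (1 + 1)·I equals the remaining terms, so I = (1/2)·(exp(-s)*sin(s) - exp(-s)*cos(s)).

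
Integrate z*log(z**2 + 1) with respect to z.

Let u = z**2 + 1, so du = (2*z) dz.
The integral becomes (1/2)·∫ log(u) du; integrate by parts with u′=log(u), dv′=du.

z**2*log(z**2 + 1)/2 - z**2/2 + log(z**2 + 1)/2 + C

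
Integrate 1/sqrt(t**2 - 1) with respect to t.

Substitute t = sec(θ), so dt = sec(θ)*tan(θ) dθ and the radical becomes sqrt(t**2 - 1) = tan(θ) by the Pythagorean identity.
Integrate the resulting trig expression in θ, then back-substitute sec(θ) = t, tan(θ) = sqrt(t**2 - 1) (absorbing any constant into C).

log(t + sqrt(t**2 - 1)) + C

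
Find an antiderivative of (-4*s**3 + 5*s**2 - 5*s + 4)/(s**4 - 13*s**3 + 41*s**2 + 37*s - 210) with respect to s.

Factor the denominator: (s - 7)*(s - 5)*(s - 3)*(s + 2).
Partial-fraction decomposition: -22/(105*(s + 2)) - 37/(20*(s - 3)) + 99/(7*(s - 5)) - 193/(12*(s - 7)).
Integrate each term: A/(s−a) contributes A·log|s−a|.

-193*log(s - 7)/12 + 99*log(s - 5)/7 - 37*log(s - 3)/20 - 22*log(s + 2)/105 + C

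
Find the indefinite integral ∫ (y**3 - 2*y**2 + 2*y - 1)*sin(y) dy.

-y**3*cos(y) + 3*y**2*sin(y) + 2*y**2*cos(y) - 4*y*sin(y) + 4*y*cos(y) - 4*sin(y) - 3*cos(y) + C

Use integration by parts with u = y**3 - 2*y**2 + 2*y - 1, dv = sin(y) dy, so v = -cos(y).
Apply parts 3 times (tabular method): alternate signs, differentiate u down to 0, integrate dv up.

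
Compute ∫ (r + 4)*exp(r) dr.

(r + 3)*exp(r) + C

Use integration by parts with u = r + 4, dv = exp(r) dr, so v = exp(r).
Apply parts 1 times (tabular method): alternate signs, differentiate u down to 0, integrate dv up.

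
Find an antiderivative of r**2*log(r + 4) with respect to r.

r**3*log(r + 4)/3 - r**3/9 + 2*r**2/3 - 16*r/3 + 64*log(r + 4)/3 + C

Use integration by parts with u = log(r + 4), dv = r**2 dr.
Then du = 1/(r + 4) dr and v = r**3/3.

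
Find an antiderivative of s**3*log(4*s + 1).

Use integration by parts with u = log(4*s + 1), dv = s**3 ds.
Then du = 4/(4*s + 1) ds and v = s**4/4.

s**4*log(4*s + 1)/4 - s**4/16 + s**3/48 - s**2/128 + s/256 - log(4*s + 1)/1024 + C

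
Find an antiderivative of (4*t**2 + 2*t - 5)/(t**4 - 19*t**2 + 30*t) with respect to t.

-log(t)/6 + 37*log(t - 3)/24 - 15*log(t - 2)/14 - 17*log(t + 5)/56 + C

Factor the denominator: t*(t - 3)*(t - 2)*(t + 5).
Partial-fraction decomposition: -17/(56*(t + 5)) - 15/(14*(t - 2)) + 37/(24*(t - 3)) - 1/(6*t).
Integrate each term: A/(t−a) contributes A·log|t−a|.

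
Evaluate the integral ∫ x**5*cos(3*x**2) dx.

x**4*sin(3*x**2)/6 + x**2*cos(3*x**2)/9 - sin(3*x**2)/27 + C

Let u = x², du = 2x dx; rewrite as (1/2)∫ u^2·cos(3u) du.
Now integrate by parts 2 times.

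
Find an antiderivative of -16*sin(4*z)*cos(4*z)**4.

Let u = cos(4*z), so du = (-4*sin(4*z)) dz.
Rewriting, the integral becomes 4·∫ u^4 du = 4·u^5/5.
Substituting back, u = cos(4*z).

4*cos(4*z)**5/5 + C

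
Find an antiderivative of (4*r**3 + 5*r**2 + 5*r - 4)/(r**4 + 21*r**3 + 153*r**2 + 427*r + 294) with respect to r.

Factor the denominator: (r + 1)*(r + 6)*(r + 7)**2.
Partial-fraction decomposition: -1256/(9*(r + 7)) - 583/(3*(r + 7)**2) + 718/(5*(r + 6)) - 2/(45*(r + 1)).
Integrate each term; A/(r−a) gives A·log|r−a|; A/(r−a)² gives −A/(r−a).

-2*log(r + 1)/45 + 718*log(r + 6)/5 - 1256*log(r + 7)/9 + 583/(3*r + 21) + C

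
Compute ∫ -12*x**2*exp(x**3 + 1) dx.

-4*exp(x**3 + 1) + C

Let u = x**3 + 1, so du = (3*x**2) dx.
Rewriting, the integral becomes -4·∫ e^u du = -4·e^u.
Substituting back, u = x**3 + 1.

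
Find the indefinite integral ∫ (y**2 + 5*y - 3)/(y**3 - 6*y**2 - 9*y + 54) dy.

7*log(y - 6)/3 - 7*log(y - 3)/6 - log(y + 3)/6 + C

Factor the denominator: (y - 6)*(y - 3)*(y + 3).
Partial-fraction decomposition: -1/(6*(y + 3)) - 7/(6*(y - 3)) + 7/(3*(y - 6)).
Integrate each term: A/(y−a) contributes A·log|y−a|.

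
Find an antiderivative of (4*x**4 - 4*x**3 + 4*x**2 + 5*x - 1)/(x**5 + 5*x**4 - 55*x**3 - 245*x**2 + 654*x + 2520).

4493*log(x - 6)/2574 - 851*log(x - 4)/1386 + 113*log(x + 3)/126 - 1537*log(x + 5)/198 + 1392*log(x + 7)/143 + C

Factor the denominator: (x - 6)*(x - 4)*(x + 3)*(x + 5)*(x + 7).
Partial-fraction decomposition: 1392/(143*(x + 7)) - 1537/(198*(x + 5)) + 113/(126*(x + 3)) - 851/(1386*(x - 4)) + 4493/(2574*(x - 6)).
Integrate each term: A/(x−a) contributes A·log|x−a|.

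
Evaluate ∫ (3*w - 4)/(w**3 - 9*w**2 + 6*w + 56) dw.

17*log(w - 7)/27 - 4*log(w - 4)/9 - 5*log(w + 2)/27 + C

Factor the denominator: (w - 7)*(w - 4)*(w + 2).
Partial-fraction decomposition: -5/(27*(w + 2)) - 4/(9*(w - 4)) + 17/(27*(w - 7)).
Integrate each term: A/(w−a) contributes A·log|w−a|.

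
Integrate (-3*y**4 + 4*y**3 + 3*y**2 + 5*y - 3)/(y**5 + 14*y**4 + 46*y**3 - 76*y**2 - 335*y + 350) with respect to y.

log(y - 2)/147 - log(y - 1)/48 + 15529*log(y + 5)/588 - 1411*log(y + 7)/48 + 194/(7*y + 35) + C

Factor the denominator: (y - 2)*(y - 1)*(y + 5)**2*(y + 7).
Partial-fraction decomposition: -1411/(48*(y + 7)) + 15529/(588*(y + 5)) - 194/(7*(y + 5)**2) - 1/(48*(y - 1)) + 1/(147*(y - 2)).
Integrate each term; A/(y−a) gives A·log|y−a|; A/(y−a)² gives −A/(y−a).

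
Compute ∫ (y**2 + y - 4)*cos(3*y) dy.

y**2*sin(3*y)/3 + y*sin(3*y)/3 + 2*y*cos(3*y)/9 - 38*sin(3*y)/27 + cos(3*y)/9 + C

Use integration by parts with u = y**2 + y - 4, dv = cos(3*y) dy, so v = sin(3*y)/3.
Apply parts 2 times (tabular method): alternate signs, differentiate u down to 0, integrate dv up.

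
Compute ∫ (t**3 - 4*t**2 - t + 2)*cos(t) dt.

t**3*sin(t) - 4*t**2*sin(t) + 3*t**2*cos(t) - 7*t*sin(t) - 8*t*cos(t) + 10*sin(t) - 7*cos(t) + C

Use integration by parts with u = t**3 - 4*t**2 - t + 2, dv = cos(t) dt, so v = sin(t).
Apply parts 3 times (tabular method): alternate signs, differentiate u down to 0, integrate dv up.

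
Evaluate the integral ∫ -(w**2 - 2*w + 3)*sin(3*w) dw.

w**2*cos(3*w)/3 - 2*w*sin(3*w)/9 - 2*w*cos(3*w)/3 + 2*sin(3*w)/9 + 25*cos(3*w)/27 + C

Use integration by parts with u = w**2 - 2*w + 3, dv = -sin(3*w) dw, so v = cos(3*w)/3.
Apply parts 2 times (tabular method): alternate signs, differentiate u down to 0, integrate dv up.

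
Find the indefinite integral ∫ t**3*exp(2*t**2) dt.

(2*t**2 - 1)*exp(2*t**2)/8 + C

Let u = t², du = 2t dt; rewrite as (1/2)∫ u^1·exp(2u) du.
Now integrate by parts 1 time.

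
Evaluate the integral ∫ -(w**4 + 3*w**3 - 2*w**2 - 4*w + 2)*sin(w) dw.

w**4*cos(w) - 4*w**3*sin(w) + 3*w**3*cos(w) - 9*w**2*sin(w) - 14*w**2*cos(w) + 28*w*sin(w) - 22*w*cos(w) + 22*sin(w) + 30*cos(w) + C

Use integration by parts with u = w**4 + 3*w**3 - 2*w**2 - 4*w + 2, dv = -sin(w) dw, so v = cos(w).
Apply parts 4 times (tabular method): alternate signs, differentiate u down to 0, integrate dv up.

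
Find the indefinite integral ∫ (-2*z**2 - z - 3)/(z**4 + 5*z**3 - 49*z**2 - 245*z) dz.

Factor the denominator: z*(z - 7)*(z + 5)*(z + 7).
Partial-fraction decomposition: 47/(98*(z + 7)) - 2/(5*(z + 5)) - 9/(98*(z - 7)) + 3/(245*z).
Integrate each term: A/(z−a) contributes A·log|z−a|.

3*log(z)/245 - 9*log(z - 7)/98 - 2*log(z + 5)/5 + 47*log(z + 7)/98 + C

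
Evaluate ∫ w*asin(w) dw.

w**2*asin(w)/2 + w*sqrt(-w**2 + 1)/4 - asin(w)/4 + C

Use integration by parts with u = arcsin(w), dv = w dw.
Then du = 1/sqrt(-w**2 + 1) dw.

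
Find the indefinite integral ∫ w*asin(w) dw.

Use integration by parts with u = arcsin(w), dv = w dw.
Then du = 1/sqrt(-w**2 + 1) dw.

w**2*asin(w)/2 + w*sqrt(-w**2 + 1)/4 - asin(w)/4 + C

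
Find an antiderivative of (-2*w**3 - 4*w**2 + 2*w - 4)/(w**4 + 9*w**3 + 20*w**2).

Factor the denominator: w**2*(w + 4)*(w + 5).
Partial-fraction decomposition: -136/(25*(w + 5)) + 13/(4*(w + 4)) + 19/(100*w) - 1/(5*w**2).
Integrate each term; A/(w−a) gives A·log|w−a|; A/(w−a)² gives −A/(w−a).

19*log(w)/100 + 13*log(w + 4)/4 - 136*log(w + 5)/25 + 1/(5*w) + C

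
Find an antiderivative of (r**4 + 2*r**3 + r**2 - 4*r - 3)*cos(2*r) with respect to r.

Use integration by parts with u = r**4 + 2*r**3 + r**2 - 4*r - 3, dv = cos(2*r) dr, so v = sin(2*r)/2.
Apply parts 4 times (tabular method): alternate signs, differentiate u down to 0, integrate dv up.

r**4*sin(2*r)/2 + r**3*sin(2*r) + r**3*cos(2*r) - r**2*sin(2*r) + 3*r**2*cos(2*r)/2 - 7*r*sin(2*r)/2 - r*cos(2*r) - sin(2*r) - 7*cos(2*r)/4 + C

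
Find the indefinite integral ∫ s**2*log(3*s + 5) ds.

s**3*log(3*s + 5)/3 - s**3/9 + 5*s**2/18 - 25*s/27 + 125*log(3*s + 5)/81 + C

Use integration by parts with u = log(3*s + 5), dv = s**2 ds.
Then du = 3/(3*s + 5) ds and v = s**3/3.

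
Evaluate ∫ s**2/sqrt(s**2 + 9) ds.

Substitute s = 3·tan(θ), so ds = 3·sec(θ)^2 dθ and the radical becomes sqrt(s**2 + 9) = 3·sec(θ) by the Pythagorean identity.
Integrate the resulting trig expression in θ, then back-substitute tan(θ) = s/3, sec(θ) = sqrt(s**2 + 9)/3 (absorbing any constant into C).

s*sqrt(s**2 + 9)/2 - 9*log(s + sqrt(s**2 + 9))/2 + C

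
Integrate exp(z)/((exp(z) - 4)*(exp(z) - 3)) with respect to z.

Let u = e^z, du = e^z dz.
The integral becomes ∫ du/((u-4)(u-3)); decompose into partial fractions.

log(exp(z) - 4) - log(exp(z) - 3) + C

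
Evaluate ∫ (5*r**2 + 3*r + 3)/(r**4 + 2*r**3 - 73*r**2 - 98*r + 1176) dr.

269*log(r - 7)/546 - 19*log(r - 4)/66 + 33*log(r + 6)/26 - 227*log(r + 7)/154 + C

Factor the denominator: (r - 7)*(r - 4)*(r + 6)*(r + 7).
Partial-fraction decomposition: -227/(154*(r + 7)) + 33/(26*(r + 6)) - 19/(66*(r - 4)) + 269/(546*(r - 7)).
Integrate each term: A/(r−a) contributes A·log|r−a|.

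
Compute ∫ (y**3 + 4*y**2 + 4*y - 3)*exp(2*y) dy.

(4*y**3 + 10*y**2 + 6*y - 15)*exp(2*y)/8 + C

Use integration by parts with u = y**3 + 4*y**2 + 4*y - 3, dv = exp(2*y) dy, so v = exp(2*y)/2.
Apply parts 3 times (tabular method): alternate signs, differentiate u down to 0, integrate dv up.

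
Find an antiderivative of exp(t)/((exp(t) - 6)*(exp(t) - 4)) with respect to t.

log(exp(t) - 6)/2 - log(exp(t) - 4)/2 + C

Let u = e^t, du = e^t dt.
The integral becomes ∫ du/((u-4)(u-6)); decompose into partial fractions.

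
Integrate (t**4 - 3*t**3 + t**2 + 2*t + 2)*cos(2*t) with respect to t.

t**4*sin(2*t)/2 - 3*t**3*sin(2*t)/2 + t**3*cos(2*t) - t**2*sin(2*t) - 9*t**2*cos(2*t)/4 + 13*t*sin(2*t)/4 - t*cos(2*t) + 3*sin(2*t)/2 + 13*cos(2*t)/8 + C

Use integration by parts with u = t**4 - 3*t**3 + t**2 + 2*t + 2, dv = cos(2*t) dt, so v = sin(2*t)/2.
Apply parts 4 times (tabular method): alternate signs, differentiate u down to 0, integrate dv up.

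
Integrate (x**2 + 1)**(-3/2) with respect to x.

Substitute x = tan(θ), so dx = sec(θ)^2 dθ and the radical becomes sqrt(x**2 + 1) = sec(θ) by the Pythagorean identity.
Integrate the resulting trig expression in θ, then back-substitute tan(θ) = x, sec(θ) = sqrt(x**2 + 1) (absorbing any constant into C).

x/sqrt(x**2 + 1) + C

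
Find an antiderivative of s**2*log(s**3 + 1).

Let u = s**3 + 1, so du = (3*s**2) ds.
The integral becomes (1/3)·∫ log(u) du; integrate by parts with u′=log(u), dv′=du.

s**3*log(s**3 + 1)/3 - s**3/3 + log(s**3 + 1)/3 + C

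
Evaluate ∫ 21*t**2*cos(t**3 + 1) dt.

7*sin(t**3 + 1) + C

Let u = t**3 + 1, so du = (3*t**2) dt.
Rewriting, the integral becomes 7·∫ cos(u) du = 7·sin(u).
Substituting back, u = t**3 + 1.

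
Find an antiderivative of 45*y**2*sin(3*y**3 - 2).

-5*cos(3*y**3 - 2) + C

Let u = 3*y**3 - 2, so du = (9*y**2) dy.
Rewriting, the integral becomes 5·∫ sin(u) du = 5·-cos(u).
Substituting back, u = 3*y**3 - 2.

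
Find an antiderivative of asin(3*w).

w*asin(3*w) + sqrt(-9*w**2 + 1)/3 + C

Use integration by parts with u = arcsin(3*w), dv = dw.
Then du = 3/sqrt(-9*w**2 + 1) dw.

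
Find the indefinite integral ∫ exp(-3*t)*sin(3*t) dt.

-exp(-3*t)*sin(3*t)/6 - exp(-3*t)*cos(3*t)/6 + C

Let I denote the integral. Integrate by parts with u = sin(3*t), dv = exp(-3*t) dt, so v = -exp(-3*t)/3: I = -exp(-3*t)*sin(3*t)/3 + ∫ exp(-3*t)*cos(3*t) dt.
Apply parts again with u = cos(3*t), dv = exp(-3*t) dt: ∫ exp(-3*t)*cos(3*t) dt = -exp(-3*t)*cos(3*t)/3 − I. Substituting back brings back I: I = -exp(-3*t)*sin(3*t)/3 - exp(-3*t)*cos(3*t)/3 − I.
Solving for I: (1 + 1)·I equals the remaining terms, so I = (1/2)·(-exp(-3*t)*sin(3*t)/3 - exp(-3*t)*cos(3*t)/3).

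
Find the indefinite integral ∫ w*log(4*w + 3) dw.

Use integration by parts with u = log(4*w + 3), dv = w dw.
Then du = 4/(4*w + 3) dw and v = w**2/2.

w**2*log(4*w + 3)/2 - w**2/4 + 3*w/8 - 9*log(4*w + 3)/32 + C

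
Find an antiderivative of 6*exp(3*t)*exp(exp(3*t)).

Let u = exp(3*t), so du = (3*exp(3*t)) dt.
Rewriting, the integral becomes 2·∫ e^u du = 2·e^u.
Substituting back, u = exp(3*t).

2*exp(exp(3*t)) + C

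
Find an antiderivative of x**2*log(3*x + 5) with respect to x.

Use integration by parts with u = log(3*x + 5), dv = x**2 dx.
Then du = 3/(3*x + 5) dx and v = x**3/3.

x**3*log(3*x + 5)/3 - x**3/9 + 5*x**2/18 - 25*x/27 + 125*log(3*x + 5)/81 + C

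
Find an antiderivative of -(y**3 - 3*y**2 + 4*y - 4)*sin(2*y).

y**3*cos(2*y)/2 - 3*y**2*sin(2*y)/4 - 3*y**2*cos(2*y)/2 + 3*y*sin(2*y)/2 + 5*y*cos(2*y)/4 - 5*sin(2*y)/8 - 5*cos(2*y)/4 + C

Use integration by parts with u = y**3 - 3*y**2 + 4*y - 4, dv = -sin(2*y) dy, so v = cos(2*y)/2.
Apply parts 3 times (tabular method): alternate signs, differentiate u down to 0, integrate dv up.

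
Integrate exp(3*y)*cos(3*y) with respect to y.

Let I denote the integral. Integrate by parts with u = cos(3*y), dv = exp(3*y) dy, so v = exp(3*y)/3: I = exp(3*y)*cos(3*y)/3 + ∫ exp(3*y)*sin(3*y) dy.
Apply parts again with u = sin(3*y), dv = exp(3*y) dy: ∫ exp(3*y)*sin(3*y) dy = exp(3*y)*sin(3*y)/3 − I. Substituting back brings back I: I = exp(3*y)*sin(3*y)/3 + exp(3*y)*cos(3*y)/3 − I.
Solving for I: (1 + 1)·I equals the remaining terms, so I = (1/2)·(exp(3*y)*sin(3*y)/3 + exp(3*y)*cos(3*y)/3).

exp(3*y)*sin(3*y)/6 + exp(3*y)*cos(3*y)/6 + C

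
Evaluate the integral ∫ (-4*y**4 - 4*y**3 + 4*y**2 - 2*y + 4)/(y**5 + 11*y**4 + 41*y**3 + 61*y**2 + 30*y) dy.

Factor the denominator: y*(y + 1)*(y + 2)*(y + 3)*(y + 5).
Partial-fraction decomposition: -943/(60*(y + 5)) + 85/(6*(y + 3)) - 4/(3*(y + 2)) - 5/(4*(y + 1)) + 2/(15*y).
Integrate each term: A/(y−a) contributes A·log|y−a|.

2*log(y)/15 - 5*log(y + 1)/4 - 4*log(y + 2)/3 + 85*log(y + 3)/6 - 943*log(y + 5)/60 + C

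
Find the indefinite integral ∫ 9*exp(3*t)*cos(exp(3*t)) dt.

Let u = exp(3*t), so du = (3*exp(3*t)) dt.
Rewriting, the integral becomes 3·∫ cos(u) du = 3·sin(u).
Substituting back, u = exp(3*t).

3*sin(exp(3*t)) + C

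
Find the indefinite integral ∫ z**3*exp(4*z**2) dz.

Let u = z², du = 2z dz; rewrite as (1/2)∫ u^1·exp(4u) du.
Now integrate by parts 1 time.

(4*z**2 - 1)*exp(4*z**2)/32 + C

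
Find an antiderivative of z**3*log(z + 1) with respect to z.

z**4*log(z + 1)/4 - z**4/16 + z**3/12 - z**2/8 + z/4 - log(z + 1)/4 + C

Use integration by parts with u = log(z + 1), dv = z**3 dz.
Then du = 1/(z + 1) dz and v = z**4/4.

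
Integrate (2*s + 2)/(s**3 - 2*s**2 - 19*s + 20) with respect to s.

log(s - 5)/3 - log(s - 1)/5 - 2*log(s + 4)/15 + C

Factor the denominator: (s - 5)*(s - 1)*(s + 4).
Partial-fraction decomposition: -2/(15*(s + 4)) - 1/(5*(s - 1)) + 1/(3*(s - 5)).
Integrate each term: A/(s−a) contributes A·log|s−a|.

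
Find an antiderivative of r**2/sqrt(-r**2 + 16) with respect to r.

-r*sqrt(-r**2 + 16)/2 + 8*asin(r/4) + C

Substitute r = 4·sin(θ), so dr = 4·cos(θ) dθ and the radical becomes sqrt(-r**2 + 16) = 4·cos(θ) by the Pythagorean identity.
Integrate the resulting trig expression in θ, then back-substitute θ = asin(r/4), sin(θ) = r/4, cos(θ) = sqrt(-r**2 + 16)/4 (absorbing any constant into C).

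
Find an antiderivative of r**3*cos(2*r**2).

r**2*sin(2*r**2)/4 + cos(2*r**2)/8 + C

Let u = r², du = 2r dr; rewrite as (1/2)∫ u^1·cos(2u) du.
Now integrate by parts 1 time.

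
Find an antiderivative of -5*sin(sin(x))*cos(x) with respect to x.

5*cos(sin(x)) + C

Let u = sin(x), so du = (cos(x)) dx.
Rewriting, the integral becomes -5·∫ sin(u) du = -5·-cos(u).
Substituting back, u = sin(x).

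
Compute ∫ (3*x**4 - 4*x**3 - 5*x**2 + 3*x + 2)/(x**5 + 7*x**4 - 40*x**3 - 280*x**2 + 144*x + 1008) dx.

Factor the denominator: (x - 6)*(x - 2)*(x + 2)*(x + 6)*(x + 7).
Partial-fraction decomposition: 8311/(585*(x + 7)) - 1139/(96*(x + 6)) + 7/(80*(x + 2)) - 1/(288*(x - 2)) + 179/(312*(x - 6)).
Integrate each term: A/(x−a) contributes A·log|x−a|.

179*log(x - 6)/312 - log(x - 2)/288 + 7*log(x + 2)/80 - 1139*log(x + 6)/96 + 8311*log(x + 7)/585 + C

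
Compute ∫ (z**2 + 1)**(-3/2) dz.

z/sqrt(z**2 + 1) + C

Substitute z = tan(θ), so dz = sec(θ)^2 dθ and the radical becomes sqrt(z**2 + 1) = sec(θ) by the Pythagorean identity.
Integrate the resulting trig expression in θ, then back-substitute tan(θ) = z, sec(θ) = sqrt(z**2 + 1) (absorbing any constant into C).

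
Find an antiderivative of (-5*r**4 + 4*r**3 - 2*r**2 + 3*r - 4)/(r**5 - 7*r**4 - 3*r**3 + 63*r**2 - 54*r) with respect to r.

2*log(r)/27 - 2837*log(r - 6)/405 + 155*log(r - 3)/54 - log(r - 1)/10 - 68*log(r + 3)/81 + C

Factor the denominator: r*(r - 6)*(r - 3)*(r - 1)*(r + 3).
Partial-fraction decomposition: -68/(81*(r + 3)) - 1/(10*(r - 1)) + 155/(54*(r - 3)) - 2837/(405*(r - 6)) + 2/(27*r).
Integrate each term: A/(r−a) contributes A·log|r−a|.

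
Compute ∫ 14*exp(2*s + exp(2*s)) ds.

7*exp(exp(2*s)) + C

Let u = exp(2*s), so du = (2*exp(2*s)) ds.
Rewriting, the integral becomes 7·∫ e^u du = 7·e^u.
Substituting back, u = exp(2*s).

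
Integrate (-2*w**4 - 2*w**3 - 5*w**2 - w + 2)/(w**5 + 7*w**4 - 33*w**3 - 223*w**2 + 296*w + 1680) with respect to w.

Factor the denominator: (w - 4)**2*(w + 3)*(w + 5)*(w + 7).
Partial-fraction decomposition: -544/(121*(w + 7)) + 559/(162*(w + 5)) - 37/(98*(w + 3)) - 277199/(480249*(w - 4)) - 722/(693*(w - 4)**2).
Integrate each term; A/(w−a) gives A·log|w−a|; A/(w−a)² gives −A/(w−a).

-277199*log(w - 4)/480249 - 37*log(w + 3)/98 + 559*log(w + 5)/162 - 544*log(w + 7)/121 + 722/(693*w - 2772) + C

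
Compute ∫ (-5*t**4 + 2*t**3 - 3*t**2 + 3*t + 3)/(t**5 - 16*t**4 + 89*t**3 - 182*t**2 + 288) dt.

-2045*log(t - 6)/28 + 751*log(t - 4)/20 + 61*log(t - 3)/2 - log(t + 1)/70 - 237/(2*t - 8) + C

Factor the denominator: (t - 6)*(t - 4)**2*(t - 3)*(t + 1).
Partial-fraction decomposition: -1/(70*(t + 1)) + 61/(2*(t - 3)) + 751/(20*(t - 4)) + 237/(2*(t - 4)**2) - 2045/(28*(t - 6)).
Integrate each term; A/(t−a) gives A·log|t−a|; A/(t−a)² gives −A/(t−a).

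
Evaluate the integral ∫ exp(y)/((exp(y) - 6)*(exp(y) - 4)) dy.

log(exp(y) - 6)/2 - log(exp(y) - 4)/2 + C

Let u = e^y, du = e^y dy.
The integral becomes ∫ du/((u-6)(u-4)); decompose into partial fractions.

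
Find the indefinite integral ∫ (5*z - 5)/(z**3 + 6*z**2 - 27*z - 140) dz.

Factor the denominator: (z - 5)*(z + 4)*(z + 7).
Partial-fraction decomposition: -10/(9*(z + 7)) + 25/(27*(z + 4)) + 5/(27*(z - 5)).
Integrate each term: A/(z−a) contributes A·log|z−a|.

5*log(z - 5)/27 + 25*log(z + 4)/27 - 10*log(z + 7)/9 + C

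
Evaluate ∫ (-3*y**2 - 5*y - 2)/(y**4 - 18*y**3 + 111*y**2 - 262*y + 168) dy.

-92*log(y - 7)/9 + 14*log(y - 6) - 35*log(y - 4)/9 + log(y - 1)/9 + C

Factor the denominator: (y - 7)*(y - 6)*(y - 4)*(y - 1).
Partial-fraction decomposition: 1/(9*(y - 1)) - 35/(9*(y - 4)) + 14/(y - 6) - 92/(9*(y - 7)).
Integrate each term: A/(y−a) contributes A·log|y−a|.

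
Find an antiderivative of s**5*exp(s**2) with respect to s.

(s**4 - 2*s**2 + 2)*exp(s**2)/2 + C

Let u = s², du = 2s ds; rewrite as (1/2)∫ u^2·exp(1u) du.
Now integrate by parts 2 times.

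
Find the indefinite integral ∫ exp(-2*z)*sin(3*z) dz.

-2*exp(-2*z)*sin(3*z)/13 - 3*exp(-2*z)*cos(3*z)/13 + C

Let I denote the integral. Integrate by parts with u = sin(3*z), dv = exp(-2*z) dz, so v = -exp(-2*z)/2: I = -exp(-2*z)*sin(3*z)/2 + (3/2)·∫ exp(-2*z)*cos(3*z) dz.
Apply parts again with u = cos(3*z), dv = exp(-2*z) dz: ∫ exp(-2*z)*cos(3*z) dz = -exp(-2*z)*cos(3*z)/2 − (3/2)·I. Substituting back brings back I: I = -exp(-2*z)*sin(3*z)/2 - 3*exp(-2*z)*cos(3*z)/4 − (9/4)·I.
Solving for I: (1 + 9/4)·I equals the remaining terms, so I = (4/13)·(-exp(-2*z)*sin(3*z)/2 - 3*exp(-2*z)*cos(3*z)/4).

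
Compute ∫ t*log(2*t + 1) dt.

t**2*log(2*t + 1)/2 - t**2/4 + t/4 - log(2*t + 1)/8 + C

Use integration by parts with u = log(2*t + 1), dv = t dt.
Then du = 2/(2*t + 1) dt and v = t**2/2.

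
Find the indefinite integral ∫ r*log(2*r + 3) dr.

r**2*log(2*r + 3)/2 - r**2/4 + 3*r/4 - 9*log(2*r + 3)/8 + C

Use integration by parts with u = log(2*r + 3), dv = r dr.
Then du = 2/(2*r + 3) dr and v = r**2/2.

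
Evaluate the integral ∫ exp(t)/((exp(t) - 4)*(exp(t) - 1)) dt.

Let u = e^t, du = e^t dt.
The integral becomes ∫ du/((u-1)(u-4)); decompose into partial fractions.

log(exp(t) - 4)/3 - log(exp(t) - 1)/3 + C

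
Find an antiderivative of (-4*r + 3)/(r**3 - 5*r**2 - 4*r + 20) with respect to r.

-17*log(r - 5)/21 + 5*log(r - 2)/12 + 11*log(r + 2)/28 + C

Factor the denominator: (r - 5)*(r - 2)*(r + 2).
Partial-fraction decomposition: 11/(28*(r + 2)) + 5/(12*(r - 2)) - 17/(21*(r - 5)).
Integrate each term: A/(r−a) contributes A·log|r−a|.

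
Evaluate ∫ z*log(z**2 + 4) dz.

z**2*log(z**2 + 4)/2 - z**2/2 + 2*log(z**2 + 4) + C

Let u = z**2 + 4, so du = (2*z) dz.
The integral becomes (1/2)·∫ log(u) du; integrate by parts with u′=log(u), dv′=du.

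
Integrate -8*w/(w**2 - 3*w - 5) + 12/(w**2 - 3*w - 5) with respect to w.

Let u = w**2 - 3*w - 5, so du = (2*w - 3) dw.
Rewriting, the integral becomes -4·∫ 1/u du = -4·log(u).
Substituting back, u = w**2 - 3*w - 5.

-4*log(w**2 - 3*w - 5) + C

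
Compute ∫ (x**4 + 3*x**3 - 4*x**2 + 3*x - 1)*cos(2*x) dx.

Use integration by parts with u = x**4 + 3*x**3 - 4*x**2 + 3*x - 1, dv = cos(2*x) dx, so v = sin(2*x)/2.
Apply parts 4 times (tabular method): alternate signs, differentiate u down to 0, integrate dv up.

x**4*sin(2*x)/2 + 3*x**3*sin(2*x)/2 + x**3*cos(2*x) - 7*x**2*sin(2*x)/2 + 9*x**2*cos(2*x)/4 - 3*x*sin(2*x)/4 - 7*x*cos(2*x)/2 + 5*sin(2*x)/4 - 3*cos(2*x)/8 + C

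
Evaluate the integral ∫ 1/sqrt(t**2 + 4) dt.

log(t + sqrt(t**2 + 4)) + C

Substitute t = 2·tan(θ), so dt = 2·sec(θ)^2 dθ and the radical becomes sqrt(t**2 + 4) = 2·sec(θ) by the Pythagorean identity.
Integrate the resulting trig expression in θ, then back-substitute tan(θ) = t/2, sec(θ) = sqrt(t**2 + 4)/2 (absorbing any constant into C).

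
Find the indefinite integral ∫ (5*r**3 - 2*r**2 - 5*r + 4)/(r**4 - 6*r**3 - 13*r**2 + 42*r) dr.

2*log(r)/21 + 793*log(r - 7)/175 - 13*log(r - 2)/25 + 67*log(r + 3)/75 + C

Factor the denominator: r*(r - 7)*(r - 2)*(r + 3).
Partial-fraction decomposition: 67/(75*(r + 3)) - 13/(25*(r - 2)) + 793/(175*(r - 7)) + 2/(21*r).
Integrate each term: A/(r−a) contributes A·log|r−a|.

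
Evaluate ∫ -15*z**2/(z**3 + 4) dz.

-5*log(z**3 + 4) + C

Let u = z**3 + 4, so du = (3*z**2) dz.
Rewriting, the integral becomes -5·∫ 1/u du = -5·log(u).
Substituting back, u = z**3 + 4.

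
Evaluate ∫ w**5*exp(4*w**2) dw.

(8*w**4 - 4*w**2 + 1)*exp(4*w**2)/64 + C

Let u = w², du = 2w dw; rewrite as (1/2)∫ u^2·exp(4u) du.
Now integrate by parts 2 times.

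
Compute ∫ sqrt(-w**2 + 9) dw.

Substitute w = 3·sin(θ), so dw = 3·cos(θ) dθ and the radical becomes sqrt(-w**2 + 9) = 3·cos(θ) by the Pythagorean identity.
Integrate the resulting trig expression in θ, then back-substitute θ = asin(w/3), sin(θ) = w/3, cos(θ) = sqrt(-w**2 + 9)/3 (absorbing any constant into C).

w*sqrt(-w**2 + 9)/2 + 9*asin(w/3)/2 + C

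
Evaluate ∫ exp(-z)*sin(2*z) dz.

Let I denote the integral. Integrate by parts with u = sin(2*z), dv = exp(-z) dz, so v = -exp(-z): I = -exp(-z)*sin(2*z) + 2·∫ exp(-z)*cos(2*z) dz.
Apply parts again with u = cos(2*z), dv = exp(-z) dz: ∫ exp(-z)*cos(2*z) dz = -exp(-z)*cos(2*z) − 2·I. Substituting back brings back I: I = -exp(-z)*sin(2*z) - 2*exp(-z)*cos(2*z) − 4·I.
Solving for I: (1 + 4)·I equals the remaining terms, so I = (1/5)·(-exp(-z)*sin(2*z) - 2*exp(-z)*cos(2*z)).

-exp(-z)*sin(2*z)/5 - 2*exp(-z)*cos(2*z)/5 + C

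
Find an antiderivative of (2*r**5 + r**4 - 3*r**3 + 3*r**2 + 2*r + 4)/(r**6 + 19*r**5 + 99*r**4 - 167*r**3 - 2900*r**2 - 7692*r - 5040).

Factor the denominator: (r - 5)*(r + 1)*(r + 4)*(r + 6)**2*(r + 7).
Partial-fraction decomposition: 30047/(216*(r + 7)) - 36406/(275*(r + 6)) + 614/(5*(r + 6)**2) - 389/(81*(r + 4)) - 7/(2700*(r + 1)) + 599/(7128*(r - 5)).
Integrate each term; A/(r−a) gives A·log|r−a|; A/(r−a)² gives −A/(r−a).

599*log(r - 5)/7128 - 7*log(r + 1)/2700 - 389*log(r + 4)/81 - 36406*log(r + 6)/275 + 30047*log(r + 7)/216 - 614/(5*r + 30) + C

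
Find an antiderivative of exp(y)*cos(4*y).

4*exp(y)*sin(4*y)/17 + exp(y)*cos(4*y)/17 + C

Let I denote the integral. Integrate by parts with u = cos(4*y), dv = exp(y) dy, so v = exp(y): I = exp(y)*cos(4*y) + 4·∫ exp(y)*sin(4*y) dy.
Apply parts again with u = sin(4*y), dv = exp(y) dy: ∫ exp(y)*sin(4*y) dy = exp(y)*sin(4*y) − 4·I. Substituting back brings back I: I = 4*exp(y)*sin(4*y) + exp(y)*cos(4*y) − 16·I.
Solving for I: (1 + 16)·I equals the remaining terms, so I = (1/17)·(4*exp(y)*sin(4*y) + exp(y)*cos(4*y)).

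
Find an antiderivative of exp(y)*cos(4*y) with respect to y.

Let I denote the integral. Integrate by parts with u = cos(4*y), dv = exp(y) dy, so v = exp(y): I = exp(y)*cos(4*y) + 4·∫ exp(y)*sin(4*y) dy.
Apply parts again with u = sin(4*y), dv = exp(y) dy: ∫ exp(y)*sin(4*y) dy = exp(y)*sin(4*y) − 4·I. Substituting back brings back I: I = 4*exp(y)*sin(4*y) + exp(y)*cos(4*y) − 16·I.
Solving for I: (1 + 16)·I equals the remaining terms, so I = (1/17)·(4*exp(y)*sin(4*y) + exp(y)*cos(4*y)).

4*exp(y)*sin(4*y)/17 + exp(y)*cos(4*y)/17 + C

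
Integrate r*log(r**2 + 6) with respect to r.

Let u = r**2 + 6, so du = (2*r) dr.
The integral becomes (1/2)·∫ log(u) du; integrate by parts with u′=log(u), dv′=du.

r**2*log(r**2 + 6)/2 - r**2/2 + 3*log(r**2 + 6) + C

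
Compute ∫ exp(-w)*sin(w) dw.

Let I denote the integral. Integrate by parts with u = sin(w), dv = exp(-w) dw, so v = -exp(-w): I = -exp(-w)*sin(w) + ∫ exp(-w)*cos(w) dw.
Apply parts again with u = cos(w), dv = exp(-w) dw: ∫ exp(-w)*cos(w) dw = -exp(-w)*cos(w) − I. Substituting back brings back I: I = -exp(-w)*sin(w) - exp(-w)*cos(w) − I.
Solving for I: (1 + 1)·I equals the remaining terms, so I = (1/2)·(-exp(-w)*sin(w) - exp(-w)*cos(w)).

-exp(-w)*sin(w)/2 - exp(-w)*cos(w)/2 + C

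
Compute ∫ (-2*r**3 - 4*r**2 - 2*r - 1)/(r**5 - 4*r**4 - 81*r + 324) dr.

Factor the denominator: (r - 4)*(r - 3)*(r + 3)*(r**2 + 9).
Partial-fraction decomposition: (99*r - 4)/(450*(r**2 + 9)) + 23/(756*(r + 3)) + 97/(108*(r - 3)) - 201/(175*(r - 4)).
Integrate each term; A/(r−a) gives A·log|r−a|; the (Br+D)/(r²+p²) term gives a log and an atan.

-201*log(r - 4)/175 + 97*log(r - 3)/108 + 23*log(r + 3)/756 + 11*log(r**2 + 9)/100 - 2*atan(r/3)/675 + C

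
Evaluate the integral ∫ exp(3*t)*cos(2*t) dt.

Let I denote the integral. Integrate by parts with u = cos(2*t), dv = exp(3*t) dt, so v = exp(3*t)/3: I = exp(3*t)*cos(2*t)/3 + (2/3)·∫ exp(3*t)*sin(2*t) dt.
Apply parts again with u = sin(2*t), dv = exp(3*t) dt: ∫ exp(3*t)*sin(2*t) dt = exp(3*t)*sin(2*t)/3 − (2/3)·I. Substituting back brings back I: I = 2*exp(3*t)*sin(2*t)/9 + exp(3*t)*cos(2*t)/3 − (4/9)·I.
Solving for I: (1 + 4/9)·I equals the remaining terms, so I = (9/13)·(2*exp(3*t)*sin(2*t)/9 + exp(3*t)*cos(2*t)/3).

2*exp(3*t)*sin(2*t)/13 + 3*exp(3*t)*cos(2*t)/13 + C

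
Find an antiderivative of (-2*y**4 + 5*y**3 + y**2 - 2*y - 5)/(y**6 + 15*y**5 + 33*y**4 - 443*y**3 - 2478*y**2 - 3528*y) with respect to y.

5*log(y)/3528 - 1493*log(y - 6)/91260 - 287*log(y + 3)/432 + 271*log(y + 4)/120 - 627649*log(y + 7)/397488 + 2153/(364*y + 2548) + C

Factor the denominator: y*(y - 6)*(y + 3)*(y + 4)*(y + 7)**2.
Partial-fraction decomposition: -627649/(397488*(y + 7)) - 2153/(364*(y + 7)**2) + 271/(120*(y + 4)) - 287/(432*(y + 3)) - 1493/(91260*(y - 6)) + 5/(3528*y).
Integrate each term; A/(y−a) gives A·log|y−a|; A/(y−a)² gives −A/(y−a).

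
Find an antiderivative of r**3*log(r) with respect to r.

r**4*log(r)/4 - r**4/16 + C

Use integration by parts with u = log(r), dv = r**3 dr.
Then du = 1/r dr and v = r**4/4.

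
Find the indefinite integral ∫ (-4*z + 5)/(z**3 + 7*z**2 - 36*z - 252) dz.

Factor the denominator: (z - 6)*(z + 6)*(z + 7).
Partial-fraction decomposition: 33/(13*(z + 7)) - 29/(12*(z + 6)) - 19/(156*(z - 6)).
Integrate each term: A/(z−a) contributes A·log|z−a|.

-19*log(z - 6)/156 - 29*log(z + 6)/12 + 33*log(z + 7)/13 + C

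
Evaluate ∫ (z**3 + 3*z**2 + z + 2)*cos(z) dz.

Use integration by parts with u = z**3 + 3*z**2 + z + 2, dv = cos(z) dz, so v = sin(z).
Apply parts 3 times (tabular method): alternate signs, differentiate u down to 0, integrate dv up.

z**3*sin(z) + 3*z**2*sin(z) + 3*z**2*cos(z) - 5*z*sin(z) + 6*z*cos(z) - 4*sin(z) - 5*cos(z) + C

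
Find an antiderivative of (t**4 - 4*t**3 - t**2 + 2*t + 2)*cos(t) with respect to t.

t**4*sin(t) - 4*t**3*sin(t) + 4*t**3*cos(t) - 13*t**2*sin(t) - 12*t**2*cos(t) + 26*t*sin(t) - 26*t*cos(t) + 28*sin(t) + 26*cos(t) + C

Use integration by parts with u = t**4 - 4*t**3 - t**2 + 2*t + 2, dv = cos(t) dt, so v = sin(t).
Apply parts 4 times (tabular method): alternate signs, differentiate u down to 0, integrate dv up.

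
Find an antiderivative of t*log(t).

Use integration by parts with u = log(t), dv = t dt.
Then du = 1/t dt and v = t**2/2.

t**2*log(t)/2 - t**2/4 + C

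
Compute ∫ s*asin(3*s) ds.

s**2*asin(3*s)/2 + s*sqrt(-9*s**2 + 1)/12 - asin(3*s)/36 + C

Use integration by parts with u = arcsin(3*s), dv = s ds.
Then du = 3/sqrt(-9*s**2 + 1) ds.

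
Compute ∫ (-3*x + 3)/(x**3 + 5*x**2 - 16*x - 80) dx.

Factor the denominator: (x - 4)*(x + 4)*(x + 5).
Partial-fraction decomposition: 2/(x + 5) - 15/(8*(x + 4)) - 1/(8*(x - 4)).
Integrate each term: A/(x−a) contributes A·log|x−a|.

-log(x - 4)/8 - 15*log(x + 4)/8 + 2*log(x + 5) + C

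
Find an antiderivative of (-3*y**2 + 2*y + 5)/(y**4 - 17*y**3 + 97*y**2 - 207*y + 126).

Factor the denominator: (y - 7)*(y - 6)*(y - 3)*(y - 1).
Partial-fraction decomposition: -1/(15*(y - 1)) - 2/(3*(y - 3)) + 91/(15*(y - 6)) - 16/(3*(y - 7)).
Integrate each term: A/(y−a) contributes A·log|y−a|.

-16*log(y - 7)/3 + 91*log(y - 6)/15 - 2*log(y - 3)/3 - log(y - 1)/15 + C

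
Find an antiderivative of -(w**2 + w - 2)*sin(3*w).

w**2*cos(3*w)/3 - 2*w*sin(3*w)/9 + w*cos(3*w)/3 - sin(3*w)/9 - 20*cos(3*w)/27 + C

Use integration by parts with u = w**2 + w - 2, dv = -sin(3*w) dw, so v = cos(3*w)/3.
Apply parts 2 times (tabular method): alternate signs, differentiate u down to 0, integrate dv up.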